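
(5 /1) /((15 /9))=3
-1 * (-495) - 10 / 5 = 493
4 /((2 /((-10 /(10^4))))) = -1 /500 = -0.00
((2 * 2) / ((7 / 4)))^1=16 / 7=2.29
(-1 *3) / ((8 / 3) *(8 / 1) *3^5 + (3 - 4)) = -3 / 5183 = -0.00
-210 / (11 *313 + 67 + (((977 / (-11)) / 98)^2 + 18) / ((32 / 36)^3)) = -41649090560 / 701449705323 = -0.06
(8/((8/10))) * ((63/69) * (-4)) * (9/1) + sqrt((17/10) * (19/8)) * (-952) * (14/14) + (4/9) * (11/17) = -238 * sqrt(1615)/5- 1155668/3519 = -2241.31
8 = 8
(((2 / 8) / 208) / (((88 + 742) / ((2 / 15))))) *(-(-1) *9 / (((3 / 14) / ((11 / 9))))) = 77 / 7768800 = 0.00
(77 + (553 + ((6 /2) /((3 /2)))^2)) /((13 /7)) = 4438 /13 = 341.38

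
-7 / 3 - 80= -247 / 3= -82.33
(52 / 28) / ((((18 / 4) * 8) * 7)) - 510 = -899627 / 1764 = -509.99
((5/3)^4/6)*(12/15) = 250/243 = 1.03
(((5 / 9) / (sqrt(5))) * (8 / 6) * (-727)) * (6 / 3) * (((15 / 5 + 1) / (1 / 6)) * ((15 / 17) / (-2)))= 116320 * sqrt(5) / 51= 5099.99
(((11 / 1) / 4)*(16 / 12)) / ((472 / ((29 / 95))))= 319 / 134520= 0.00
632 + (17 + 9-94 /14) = 4559 /7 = 651.29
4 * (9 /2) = 18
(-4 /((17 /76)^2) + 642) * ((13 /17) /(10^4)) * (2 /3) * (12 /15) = 0.02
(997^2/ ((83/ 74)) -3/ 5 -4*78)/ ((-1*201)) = -367653601/ 83415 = -4407.52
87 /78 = 29 /26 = 1.12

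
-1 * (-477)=477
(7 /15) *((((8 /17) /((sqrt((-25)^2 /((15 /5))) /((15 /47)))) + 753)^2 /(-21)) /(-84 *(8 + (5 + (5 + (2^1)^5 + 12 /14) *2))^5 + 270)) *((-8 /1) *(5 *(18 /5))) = -19313596656448136 /4913266408495032289875-77139328 *sqrt(3) /1229853919523162025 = -0.00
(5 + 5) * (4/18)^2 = 40/81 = 0.49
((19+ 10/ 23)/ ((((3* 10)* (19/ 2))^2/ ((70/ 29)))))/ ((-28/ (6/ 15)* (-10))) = 0.00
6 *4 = 24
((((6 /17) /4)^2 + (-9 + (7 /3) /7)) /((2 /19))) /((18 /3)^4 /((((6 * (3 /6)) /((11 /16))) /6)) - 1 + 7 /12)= -570551 /12357062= -0.05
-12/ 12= -1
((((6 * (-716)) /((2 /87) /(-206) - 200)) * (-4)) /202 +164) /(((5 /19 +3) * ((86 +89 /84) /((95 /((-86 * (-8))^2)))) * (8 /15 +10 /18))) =5992507502775 /56465579582877728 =0.00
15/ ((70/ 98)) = 21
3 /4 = 0.75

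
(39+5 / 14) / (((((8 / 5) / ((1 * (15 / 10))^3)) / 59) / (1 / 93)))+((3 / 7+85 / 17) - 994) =-3713665 / 3968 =-935.90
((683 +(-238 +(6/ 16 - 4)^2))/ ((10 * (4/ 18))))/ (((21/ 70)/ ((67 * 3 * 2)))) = 17680563/ 64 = 276258.80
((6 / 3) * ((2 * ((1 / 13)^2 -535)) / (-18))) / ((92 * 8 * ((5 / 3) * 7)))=15069 / 1088360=0.01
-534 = -534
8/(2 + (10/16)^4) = 32768/8817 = 3.72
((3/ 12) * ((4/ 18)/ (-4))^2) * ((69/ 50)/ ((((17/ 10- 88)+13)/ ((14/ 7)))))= -23/ 791640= -0.00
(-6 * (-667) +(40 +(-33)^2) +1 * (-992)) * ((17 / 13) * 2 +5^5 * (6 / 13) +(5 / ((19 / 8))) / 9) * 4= 53187540704 / 2223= 23926019.21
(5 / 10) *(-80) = -40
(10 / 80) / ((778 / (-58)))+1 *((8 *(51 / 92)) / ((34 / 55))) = 512813 / 71576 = 7.16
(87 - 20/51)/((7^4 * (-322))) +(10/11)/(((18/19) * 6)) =44561338/278820927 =0.16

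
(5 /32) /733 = 5 /23456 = 0.00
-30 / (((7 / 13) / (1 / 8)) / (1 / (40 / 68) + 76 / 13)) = -2943 / 56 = -52.55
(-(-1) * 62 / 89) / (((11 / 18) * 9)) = 0.13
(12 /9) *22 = 88 /3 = 29.33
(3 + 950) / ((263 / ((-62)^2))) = 3663332 / 263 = 13929.02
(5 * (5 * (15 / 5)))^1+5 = 80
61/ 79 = 0.77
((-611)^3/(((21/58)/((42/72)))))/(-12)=30624420.37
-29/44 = -0.66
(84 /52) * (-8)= -168 /13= -12.92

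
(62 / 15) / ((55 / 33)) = 62 / 25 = 2.48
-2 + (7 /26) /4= -201 /104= -1.93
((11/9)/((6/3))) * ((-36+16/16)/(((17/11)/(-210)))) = 148225/51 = 2906.37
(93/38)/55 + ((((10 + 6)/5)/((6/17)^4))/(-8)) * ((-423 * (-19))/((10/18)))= -15588107017/41800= -372921.22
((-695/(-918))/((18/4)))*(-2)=-1390/4131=-0.34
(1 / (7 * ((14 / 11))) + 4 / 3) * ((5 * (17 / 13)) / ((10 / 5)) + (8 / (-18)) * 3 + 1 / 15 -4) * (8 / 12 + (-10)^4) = -141898745 / 4914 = -28876.42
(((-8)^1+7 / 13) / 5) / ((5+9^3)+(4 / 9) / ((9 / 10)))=-7857 / 3867110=-0.00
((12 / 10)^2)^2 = 2.07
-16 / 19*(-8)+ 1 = 147 / 19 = 7.74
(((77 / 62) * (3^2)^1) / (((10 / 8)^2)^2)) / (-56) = -1584 / 19375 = -0.08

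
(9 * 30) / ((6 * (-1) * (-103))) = 45 / 103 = 0.44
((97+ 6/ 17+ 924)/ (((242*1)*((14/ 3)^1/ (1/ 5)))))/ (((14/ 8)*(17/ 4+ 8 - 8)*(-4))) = -52089/ 8567405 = -0.01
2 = 2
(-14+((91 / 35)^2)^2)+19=31686 / 625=50.70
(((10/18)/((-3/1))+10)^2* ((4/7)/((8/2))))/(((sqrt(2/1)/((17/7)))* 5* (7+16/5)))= 70225* sqrt(2)/214326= 0.46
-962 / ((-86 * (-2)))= -481 / 86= -5.59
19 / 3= 6.33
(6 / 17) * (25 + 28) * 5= 1590 / 17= 93.53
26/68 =13/34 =0.38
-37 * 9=-333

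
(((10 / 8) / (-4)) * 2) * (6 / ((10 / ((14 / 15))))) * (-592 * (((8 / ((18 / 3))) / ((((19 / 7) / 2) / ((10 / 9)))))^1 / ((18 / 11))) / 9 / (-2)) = -7.68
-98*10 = -980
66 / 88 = 3 / 4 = 0.75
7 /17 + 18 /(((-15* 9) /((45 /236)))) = 0.39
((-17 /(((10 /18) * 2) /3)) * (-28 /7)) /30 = 153 /25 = 6.12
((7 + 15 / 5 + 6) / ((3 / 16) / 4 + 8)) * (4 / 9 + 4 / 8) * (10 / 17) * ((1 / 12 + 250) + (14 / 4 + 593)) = 2600704 / 2781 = 935.17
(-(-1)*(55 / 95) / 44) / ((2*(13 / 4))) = 1 / 494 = 0.00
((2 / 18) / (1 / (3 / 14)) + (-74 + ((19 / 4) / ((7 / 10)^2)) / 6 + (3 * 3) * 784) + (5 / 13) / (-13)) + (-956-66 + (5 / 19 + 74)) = 2849034679 / 472017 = 6035.87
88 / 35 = 2.51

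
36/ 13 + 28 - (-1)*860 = 11580/ 13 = 890.77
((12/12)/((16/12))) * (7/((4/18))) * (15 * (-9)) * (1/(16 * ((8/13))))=-331695/1024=-323.92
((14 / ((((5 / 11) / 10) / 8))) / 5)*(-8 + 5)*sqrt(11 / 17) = -7392*sqrt(187) / 85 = -1189.22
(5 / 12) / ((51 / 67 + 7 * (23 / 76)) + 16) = 1273 / 57681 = 0.02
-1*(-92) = 92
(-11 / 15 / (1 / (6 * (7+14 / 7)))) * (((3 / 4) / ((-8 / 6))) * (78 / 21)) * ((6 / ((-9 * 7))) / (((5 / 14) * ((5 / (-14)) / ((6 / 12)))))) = 30.89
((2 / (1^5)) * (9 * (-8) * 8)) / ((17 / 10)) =-11520 / 17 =-677.65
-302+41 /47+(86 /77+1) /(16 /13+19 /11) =-889520 /2961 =-300.41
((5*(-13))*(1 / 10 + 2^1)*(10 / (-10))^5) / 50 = 273 / 100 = 2.73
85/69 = 1.23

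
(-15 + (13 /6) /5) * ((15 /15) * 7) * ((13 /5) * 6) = -39767 /25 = -1590.68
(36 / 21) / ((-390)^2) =1 / 88725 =0.00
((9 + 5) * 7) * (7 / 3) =686 / 3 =228.67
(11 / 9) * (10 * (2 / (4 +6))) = 22 / 9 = 2.44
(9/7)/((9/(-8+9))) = 0.14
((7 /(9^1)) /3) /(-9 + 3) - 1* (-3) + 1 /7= 3515 /1134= 3.10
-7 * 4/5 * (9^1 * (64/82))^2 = -2322432/8405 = -276.32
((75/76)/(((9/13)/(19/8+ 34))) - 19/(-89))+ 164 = 11691645/54112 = 216.06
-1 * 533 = -533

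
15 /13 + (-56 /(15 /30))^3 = -18264049 /13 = -1404926.85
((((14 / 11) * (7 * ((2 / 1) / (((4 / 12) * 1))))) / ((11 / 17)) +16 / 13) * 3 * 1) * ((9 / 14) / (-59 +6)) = -1780434 / 583583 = -3.05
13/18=0.72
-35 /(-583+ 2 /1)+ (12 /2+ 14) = 1665 /83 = 20.06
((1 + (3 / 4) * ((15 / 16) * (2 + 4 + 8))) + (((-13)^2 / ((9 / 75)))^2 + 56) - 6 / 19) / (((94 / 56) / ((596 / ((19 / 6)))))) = 11320246434763 / 50901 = 222397328.83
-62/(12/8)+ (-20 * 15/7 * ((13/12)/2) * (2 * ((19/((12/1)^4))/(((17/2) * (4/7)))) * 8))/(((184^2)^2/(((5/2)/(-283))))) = -2363208651635656549/57174402862153728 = -41.33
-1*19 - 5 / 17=-328 / 17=-19.29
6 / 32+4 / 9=91 / 144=0.63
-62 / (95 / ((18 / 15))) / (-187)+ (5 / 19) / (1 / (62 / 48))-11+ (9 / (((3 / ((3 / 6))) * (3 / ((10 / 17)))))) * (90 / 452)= -2552828411 / 240893400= -10.60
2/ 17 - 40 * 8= -5438/ 17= -319.88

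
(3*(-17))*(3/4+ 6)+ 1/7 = -9635/28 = -344.11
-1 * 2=-2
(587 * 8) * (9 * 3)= 126792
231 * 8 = 1848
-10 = -10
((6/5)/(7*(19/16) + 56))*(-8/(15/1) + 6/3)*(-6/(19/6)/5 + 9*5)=994752/814625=1.22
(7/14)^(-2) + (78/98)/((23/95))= 7.29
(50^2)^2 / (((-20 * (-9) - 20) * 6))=78125 / 12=6510.42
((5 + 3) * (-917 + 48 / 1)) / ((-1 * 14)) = 3476 / 7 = 496.57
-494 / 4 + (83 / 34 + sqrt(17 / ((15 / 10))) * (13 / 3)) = -2058 / 17 + 13 * sqrt(102) / 9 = -106.47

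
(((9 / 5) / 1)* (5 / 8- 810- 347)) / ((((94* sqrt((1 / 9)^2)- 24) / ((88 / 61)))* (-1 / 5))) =-8242641 / 7442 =-1107.58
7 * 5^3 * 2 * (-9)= -15750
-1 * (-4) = 4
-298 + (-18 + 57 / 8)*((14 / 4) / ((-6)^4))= -298.03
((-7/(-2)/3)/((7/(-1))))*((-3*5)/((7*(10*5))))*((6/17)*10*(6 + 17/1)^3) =36501/119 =306.73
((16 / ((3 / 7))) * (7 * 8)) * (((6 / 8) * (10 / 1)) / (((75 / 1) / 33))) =34496 / 5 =6899.20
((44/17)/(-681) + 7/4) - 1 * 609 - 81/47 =-1325424271/2176476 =-608.98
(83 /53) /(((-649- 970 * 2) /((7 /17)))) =-581 /2332689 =-0.00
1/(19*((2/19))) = 1/2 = 0.50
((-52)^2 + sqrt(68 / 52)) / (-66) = -1352 / 33 - sqrt(221) / 858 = -40.99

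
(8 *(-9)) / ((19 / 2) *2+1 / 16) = -1152 / 305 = -3.78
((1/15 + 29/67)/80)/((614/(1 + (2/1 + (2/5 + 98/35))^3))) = 4442951/3085350000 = 0.00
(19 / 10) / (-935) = -19 / 9350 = -0.00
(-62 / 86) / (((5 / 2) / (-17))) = 1054 / 215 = 4.90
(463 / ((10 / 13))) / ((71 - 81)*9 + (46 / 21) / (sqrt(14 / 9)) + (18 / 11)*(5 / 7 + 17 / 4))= -40906634769 / 5561980475 - 234512278*sqrt(14) / 5561980475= -7.51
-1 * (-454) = 454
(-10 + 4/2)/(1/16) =-128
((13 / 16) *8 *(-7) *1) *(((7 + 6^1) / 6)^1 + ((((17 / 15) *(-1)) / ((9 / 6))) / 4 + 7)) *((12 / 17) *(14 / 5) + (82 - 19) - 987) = 160070456 / 425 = 376636.37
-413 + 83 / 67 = -27588 / 67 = -411.76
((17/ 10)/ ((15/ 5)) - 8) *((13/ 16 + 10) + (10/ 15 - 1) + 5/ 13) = -80.75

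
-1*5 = -5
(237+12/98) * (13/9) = 16783/49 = 342.51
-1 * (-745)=745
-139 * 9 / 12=-417 / 4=-104.25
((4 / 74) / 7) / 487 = 2 / 126133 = 0.00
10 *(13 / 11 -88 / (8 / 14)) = -16810 / 11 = -1528.18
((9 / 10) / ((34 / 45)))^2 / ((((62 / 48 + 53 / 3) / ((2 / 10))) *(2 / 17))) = 19683 / 154700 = 0.13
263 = 263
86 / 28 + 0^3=3.07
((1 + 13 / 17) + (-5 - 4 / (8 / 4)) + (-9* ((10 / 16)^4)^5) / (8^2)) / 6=-6567055481457641390921 / 7526271582073497059328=-0.87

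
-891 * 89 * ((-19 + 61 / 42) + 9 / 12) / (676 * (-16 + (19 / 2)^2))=125579 / 4732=26.54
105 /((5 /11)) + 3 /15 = 1156 /5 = 231.20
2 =2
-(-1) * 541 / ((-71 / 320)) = -173120 / 71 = -2438.31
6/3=2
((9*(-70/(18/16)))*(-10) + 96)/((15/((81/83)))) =370.58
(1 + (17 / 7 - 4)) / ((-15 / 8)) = 32 / 105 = 0.30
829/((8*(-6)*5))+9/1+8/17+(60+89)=632467/4080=155.02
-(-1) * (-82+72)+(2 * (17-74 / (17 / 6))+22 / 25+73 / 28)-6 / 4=-312353 / 11900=-26.25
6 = 6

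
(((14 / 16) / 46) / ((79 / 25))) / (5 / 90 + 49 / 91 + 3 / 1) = 20475 / 12224776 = 0.00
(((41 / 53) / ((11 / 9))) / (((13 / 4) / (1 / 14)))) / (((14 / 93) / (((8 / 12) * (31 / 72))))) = 39401 / 1485484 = 0.03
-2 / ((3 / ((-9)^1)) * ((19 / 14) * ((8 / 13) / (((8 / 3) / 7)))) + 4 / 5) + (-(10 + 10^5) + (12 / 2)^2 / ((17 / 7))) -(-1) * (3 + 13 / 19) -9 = -290785411 / 2907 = -100029.38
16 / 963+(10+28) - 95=-54875 / 963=-56.98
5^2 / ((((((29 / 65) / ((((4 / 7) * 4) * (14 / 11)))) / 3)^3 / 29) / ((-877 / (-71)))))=5327130931200000 / 79475341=67028726.95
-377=-377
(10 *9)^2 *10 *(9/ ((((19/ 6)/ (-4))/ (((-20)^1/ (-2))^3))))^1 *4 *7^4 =-168031584000000/ 19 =-8843767578947.37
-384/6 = -64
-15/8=-1.88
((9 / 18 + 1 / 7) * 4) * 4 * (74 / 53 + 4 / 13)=17.53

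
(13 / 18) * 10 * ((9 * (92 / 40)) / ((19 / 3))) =897 / 38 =23.61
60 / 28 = 15 / 7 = 2.14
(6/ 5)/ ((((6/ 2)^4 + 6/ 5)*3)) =2/ 411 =0.00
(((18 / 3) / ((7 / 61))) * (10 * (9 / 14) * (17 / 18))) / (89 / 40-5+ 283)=622200 / 549241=1.13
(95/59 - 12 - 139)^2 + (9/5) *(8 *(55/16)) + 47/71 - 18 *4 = 11020702051/494302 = 22295.48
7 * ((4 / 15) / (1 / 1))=28 / 15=1.87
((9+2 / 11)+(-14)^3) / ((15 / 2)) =-60166 / 165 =-364.64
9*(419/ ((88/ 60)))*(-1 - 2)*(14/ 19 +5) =-18496755/ 418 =-44250.61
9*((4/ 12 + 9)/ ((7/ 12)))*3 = 432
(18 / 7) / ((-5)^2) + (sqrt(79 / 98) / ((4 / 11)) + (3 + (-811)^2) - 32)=11 * sqrt(158) / 56 + 115096118 / 175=657694.57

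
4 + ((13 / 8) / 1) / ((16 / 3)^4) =2098205 / 524288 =4.00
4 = 4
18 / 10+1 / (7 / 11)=118 / 35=3.37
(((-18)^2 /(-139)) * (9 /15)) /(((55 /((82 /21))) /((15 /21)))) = -26568 /374605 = -0.07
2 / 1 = 2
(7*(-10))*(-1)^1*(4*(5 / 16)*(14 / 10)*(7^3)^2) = 28824005 / 2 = 14412002.50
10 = 10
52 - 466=-414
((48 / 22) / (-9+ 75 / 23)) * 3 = -138 / 121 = -1.14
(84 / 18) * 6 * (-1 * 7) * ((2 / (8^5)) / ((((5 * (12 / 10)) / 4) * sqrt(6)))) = -49 * sqrt(6) / 36864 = -0.00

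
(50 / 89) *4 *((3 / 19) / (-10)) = -60 / 1691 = -0.04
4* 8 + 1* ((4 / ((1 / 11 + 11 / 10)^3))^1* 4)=93234912 / 2248091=41.47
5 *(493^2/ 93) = 1215245/ 93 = 13067.15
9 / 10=0.90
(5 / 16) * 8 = 5 / 2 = 2.50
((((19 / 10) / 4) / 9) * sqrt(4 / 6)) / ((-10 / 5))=-19 * sqrt(6) / 2160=-0.02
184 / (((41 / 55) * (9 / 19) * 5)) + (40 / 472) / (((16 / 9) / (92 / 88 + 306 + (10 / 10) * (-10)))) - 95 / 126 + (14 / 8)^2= 2158004489 / 17881248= 120.69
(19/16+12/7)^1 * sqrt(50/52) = 125 * sqrt(26)/224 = 2.85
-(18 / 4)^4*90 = -295245 / 8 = -36905.62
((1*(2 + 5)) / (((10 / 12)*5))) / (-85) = -42 / 2125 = -0.02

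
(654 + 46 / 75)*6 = 98192 / 25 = 3927.68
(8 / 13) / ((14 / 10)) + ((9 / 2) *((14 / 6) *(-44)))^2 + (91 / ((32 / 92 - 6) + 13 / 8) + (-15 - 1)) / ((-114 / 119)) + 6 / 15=315593998598 / 1478295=213485.13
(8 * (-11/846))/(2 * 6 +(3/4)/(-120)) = -7040/811737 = -0.01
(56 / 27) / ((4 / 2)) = 1.04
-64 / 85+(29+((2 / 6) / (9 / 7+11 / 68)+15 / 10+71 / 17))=12001309 / 351390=34.15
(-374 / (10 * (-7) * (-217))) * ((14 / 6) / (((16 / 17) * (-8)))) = 0.01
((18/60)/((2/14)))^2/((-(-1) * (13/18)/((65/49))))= 81/10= 8.10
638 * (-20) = -12760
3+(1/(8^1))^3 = 1537/512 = 3.00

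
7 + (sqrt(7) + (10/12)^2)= sqrt(7) + 277/36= 10.34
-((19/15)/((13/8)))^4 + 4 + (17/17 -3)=2358006434/1445900625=1.63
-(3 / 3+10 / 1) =-11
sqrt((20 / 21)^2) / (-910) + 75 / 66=1.14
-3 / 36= -1 / 12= -0.08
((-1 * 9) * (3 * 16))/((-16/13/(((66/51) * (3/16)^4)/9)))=0.06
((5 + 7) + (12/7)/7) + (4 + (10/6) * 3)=1041/49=21.24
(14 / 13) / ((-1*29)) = -14 / 377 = -0.04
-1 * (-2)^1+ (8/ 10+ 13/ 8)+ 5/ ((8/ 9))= 201/ 20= 10.05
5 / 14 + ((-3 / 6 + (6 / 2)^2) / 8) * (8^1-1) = 873 / 112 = 7.79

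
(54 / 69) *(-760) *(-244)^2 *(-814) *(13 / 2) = 4309268071680 / 23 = 187359481377.39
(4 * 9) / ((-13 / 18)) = -648 / 13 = -49.85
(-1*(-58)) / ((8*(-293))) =-29 / 1172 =-0.02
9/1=9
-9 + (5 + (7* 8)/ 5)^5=3486756276/ 3125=1115762.01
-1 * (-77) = 77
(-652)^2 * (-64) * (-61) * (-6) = -9957636096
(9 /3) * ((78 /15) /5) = 78 /25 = 3.12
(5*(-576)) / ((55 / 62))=-35712 / 11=-3246.55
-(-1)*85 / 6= 85 / 6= 14.17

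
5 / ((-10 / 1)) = -0.50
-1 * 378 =-378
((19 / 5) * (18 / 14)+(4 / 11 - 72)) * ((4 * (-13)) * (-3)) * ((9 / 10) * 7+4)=-206465766 / 1925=-107254.94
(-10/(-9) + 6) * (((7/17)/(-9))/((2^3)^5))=-7/705024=-0.00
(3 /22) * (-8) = -12 /11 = -1.09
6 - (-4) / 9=58 / 9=6.44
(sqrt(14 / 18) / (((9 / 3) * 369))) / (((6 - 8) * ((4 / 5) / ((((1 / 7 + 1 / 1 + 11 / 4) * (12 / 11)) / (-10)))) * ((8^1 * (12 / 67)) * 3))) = 7303 * sqrt(7) / 392781312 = 0.00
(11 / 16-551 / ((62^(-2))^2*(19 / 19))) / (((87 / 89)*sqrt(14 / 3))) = -3855544502.81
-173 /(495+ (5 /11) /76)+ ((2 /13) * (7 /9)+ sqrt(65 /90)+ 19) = sqrt(26) /6+ 908805049 /48417525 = 19.62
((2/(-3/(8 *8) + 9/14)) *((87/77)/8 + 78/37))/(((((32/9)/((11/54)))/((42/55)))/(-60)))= -717738/36223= -19.81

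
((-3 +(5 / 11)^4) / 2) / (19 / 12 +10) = -259788 / 2035099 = -0.13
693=693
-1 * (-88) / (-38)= -44 / 19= -2.32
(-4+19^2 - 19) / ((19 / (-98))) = -33124 / 19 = -1743.37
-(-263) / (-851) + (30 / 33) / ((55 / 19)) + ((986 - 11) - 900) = 75.01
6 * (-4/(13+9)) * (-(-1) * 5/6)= -10/11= -0.91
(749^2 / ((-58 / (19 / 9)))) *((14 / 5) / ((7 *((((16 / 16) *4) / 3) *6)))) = -10659019 / 10440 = -1020.98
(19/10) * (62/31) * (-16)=-304/5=-60.80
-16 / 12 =-4 / 3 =-1.33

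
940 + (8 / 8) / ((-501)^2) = 235940941 / 251001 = 940.00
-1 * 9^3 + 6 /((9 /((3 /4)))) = -728.50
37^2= 1369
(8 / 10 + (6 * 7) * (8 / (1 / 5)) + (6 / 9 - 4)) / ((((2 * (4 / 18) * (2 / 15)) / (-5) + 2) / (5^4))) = 353840625 / 671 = 527333.27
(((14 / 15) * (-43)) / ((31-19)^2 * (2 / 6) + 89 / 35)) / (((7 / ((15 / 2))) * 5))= -0.17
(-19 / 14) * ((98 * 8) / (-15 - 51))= 532 / 33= 16.12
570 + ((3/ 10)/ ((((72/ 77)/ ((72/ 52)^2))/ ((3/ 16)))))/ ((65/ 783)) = 2008547571/ 3515200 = 571.39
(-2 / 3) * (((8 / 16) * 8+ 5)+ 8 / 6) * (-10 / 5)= 124 / 9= 13.78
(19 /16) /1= 19 /16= 1.19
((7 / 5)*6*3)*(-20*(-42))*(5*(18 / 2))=952560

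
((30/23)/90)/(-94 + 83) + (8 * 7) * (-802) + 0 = -34088209/759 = -44912.00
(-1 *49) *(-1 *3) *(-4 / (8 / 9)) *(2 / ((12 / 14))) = -1543.50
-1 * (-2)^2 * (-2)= 8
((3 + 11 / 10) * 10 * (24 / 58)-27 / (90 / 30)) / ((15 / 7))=3.72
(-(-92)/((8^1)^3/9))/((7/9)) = 1863/896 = 2.08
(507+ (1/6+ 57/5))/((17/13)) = 202241/510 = 396.55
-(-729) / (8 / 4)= 364.50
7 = 7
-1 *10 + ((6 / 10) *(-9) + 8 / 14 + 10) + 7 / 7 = -3.83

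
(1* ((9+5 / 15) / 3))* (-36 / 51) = -112 / 51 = -2.20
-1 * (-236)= 236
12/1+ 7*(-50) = -338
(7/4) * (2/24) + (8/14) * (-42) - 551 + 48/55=-1515311/2640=-573.98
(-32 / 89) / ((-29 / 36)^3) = 1492992 / 2170621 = 0.69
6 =6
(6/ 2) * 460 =1380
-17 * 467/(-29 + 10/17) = 134963/483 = 279.43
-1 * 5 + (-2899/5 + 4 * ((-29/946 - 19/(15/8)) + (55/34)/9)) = -45211592/72369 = -624.74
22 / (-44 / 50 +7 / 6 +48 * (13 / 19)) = 62700 / 94417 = 0.66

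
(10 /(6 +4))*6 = 6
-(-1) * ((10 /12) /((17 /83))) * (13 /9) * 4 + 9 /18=22039 /918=24.01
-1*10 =-10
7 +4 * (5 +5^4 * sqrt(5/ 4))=27 +1250 * sqrt(5)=2822.08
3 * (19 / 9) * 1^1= 19 / 3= 6.33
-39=-39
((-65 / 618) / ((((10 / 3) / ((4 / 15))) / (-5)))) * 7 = 91 / 309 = 0.29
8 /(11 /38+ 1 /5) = 1520 /93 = 16.34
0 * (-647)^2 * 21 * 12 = 0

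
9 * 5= 45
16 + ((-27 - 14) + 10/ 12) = -145/ 6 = -24.17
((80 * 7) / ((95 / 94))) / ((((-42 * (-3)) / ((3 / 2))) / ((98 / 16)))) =2303 / 57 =40.40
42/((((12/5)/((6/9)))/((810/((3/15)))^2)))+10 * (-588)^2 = 194819940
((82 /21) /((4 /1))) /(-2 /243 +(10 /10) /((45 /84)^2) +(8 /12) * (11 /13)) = 1079325 /4467176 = 0.24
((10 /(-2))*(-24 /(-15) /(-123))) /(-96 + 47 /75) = -200 /293273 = -0.00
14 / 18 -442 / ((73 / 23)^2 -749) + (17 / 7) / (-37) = 596955239 / 455584626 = 1.31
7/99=0.07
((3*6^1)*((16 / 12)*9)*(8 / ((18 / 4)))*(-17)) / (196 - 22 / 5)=-16320 / 479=-34.07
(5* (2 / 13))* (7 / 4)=35 / 26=1.35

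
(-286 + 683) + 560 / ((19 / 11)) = 13703 / 19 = 721.21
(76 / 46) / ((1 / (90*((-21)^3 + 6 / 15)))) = -31671252 / 23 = -1377010.96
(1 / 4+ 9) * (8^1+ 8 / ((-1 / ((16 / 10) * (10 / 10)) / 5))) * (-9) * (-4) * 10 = -186480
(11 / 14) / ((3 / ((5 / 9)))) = 55 / 378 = 0.15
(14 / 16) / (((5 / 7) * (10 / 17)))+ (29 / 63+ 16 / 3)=198479 / 25200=7.88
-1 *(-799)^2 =-638401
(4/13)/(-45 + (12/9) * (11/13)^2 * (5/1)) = -156/20395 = -0.01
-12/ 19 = -0.63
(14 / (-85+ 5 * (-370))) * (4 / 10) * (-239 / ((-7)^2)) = 956 / 67725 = 0.01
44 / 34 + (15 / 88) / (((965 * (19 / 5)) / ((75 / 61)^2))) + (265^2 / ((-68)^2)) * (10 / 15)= 5943833112751 / 520525912236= 11.42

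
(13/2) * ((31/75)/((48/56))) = 2821/900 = 3.13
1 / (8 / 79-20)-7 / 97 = -18667 / 152484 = -0.12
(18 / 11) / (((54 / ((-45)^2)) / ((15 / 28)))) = 10125 / 308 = 32.87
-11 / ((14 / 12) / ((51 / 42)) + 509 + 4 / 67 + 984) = -0.01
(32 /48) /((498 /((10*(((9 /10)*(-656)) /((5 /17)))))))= -11152 /415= -26.87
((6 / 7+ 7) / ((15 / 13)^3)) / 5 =24167 / 23625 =1.02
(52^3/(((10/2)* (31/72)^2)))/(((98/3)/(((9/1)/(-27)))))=-364455936/235445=-1547.95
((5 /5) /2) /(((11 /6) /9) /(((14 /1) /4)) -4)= -189 /1490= -0.13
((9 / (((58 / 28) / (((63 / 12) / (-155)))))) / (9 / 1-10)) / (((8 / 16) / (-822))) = -1087506 / 4495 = -241.94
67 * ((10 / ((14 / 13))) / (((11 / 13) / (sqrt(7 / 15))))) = 11323 * sqrt(105) / 231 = 502.28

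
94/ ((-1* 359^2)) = -94/ 128881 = -0.00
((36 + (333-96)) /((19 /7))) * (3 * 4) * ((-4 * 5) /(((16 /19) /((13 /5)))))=-74529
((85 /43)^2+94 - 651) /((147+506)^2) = -1022668 /788430241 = -0.00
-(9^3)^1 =-729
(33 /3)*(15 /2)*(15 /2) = 2475 /4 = 618.75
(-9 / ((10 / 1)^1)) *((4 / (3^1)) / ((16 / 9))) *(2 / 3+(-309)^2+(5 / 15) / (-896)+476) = -2321407863 / 35840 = -64771.42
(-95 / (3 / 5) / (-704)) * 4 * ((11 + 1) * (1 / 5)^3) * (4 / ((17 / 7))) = 133 / 935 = 0.14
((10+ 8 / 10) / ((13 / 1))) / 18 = 3 / 65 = 0.05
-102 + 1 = -101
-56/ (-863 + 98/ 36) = 1008/ 15485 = 0.07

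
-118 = -118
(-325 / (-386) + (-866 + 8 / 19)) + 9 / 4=-12650959 / 14668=-862.49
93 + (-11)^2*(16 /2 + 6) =1787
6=6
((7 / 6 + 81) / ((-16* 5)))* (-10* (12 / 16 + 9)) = 6409 / 64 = 100.14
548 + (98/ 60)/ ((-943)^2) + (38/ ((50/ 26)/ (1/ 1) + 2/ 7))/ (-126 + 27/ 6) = 237954567547289/ 434335889070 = 547.86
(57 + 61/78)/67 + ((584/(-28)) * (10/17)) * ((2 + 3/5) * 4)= -78815251/621894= -126.73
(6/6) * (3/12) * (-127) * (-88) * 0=0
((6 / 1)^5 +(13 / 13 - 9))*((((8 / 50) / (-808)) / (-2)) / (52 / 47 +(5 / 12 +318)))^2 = 154435608 / 207054826324200625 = 0.00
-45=-45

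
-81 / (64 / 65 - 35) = 1755 / 737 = 2.38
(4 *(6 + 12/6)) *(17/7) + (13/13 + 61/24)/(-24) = 312749/4032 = 77.57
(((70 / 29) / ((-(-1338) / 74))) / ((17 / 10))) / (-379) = -25900 / 125000643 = -0.00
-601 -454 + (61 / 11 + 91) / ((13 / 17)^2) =-1654327 / 1859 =-889.90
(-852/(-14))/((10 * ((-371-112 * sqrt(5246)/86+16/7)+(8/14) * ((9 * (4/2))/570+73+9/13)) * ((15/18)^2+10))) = -229937889223692/120955468636619155+26197752672 * sqrt(5246)/3455870532474833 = -0.00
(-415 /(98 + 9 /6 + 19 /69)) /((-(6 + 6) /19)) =181355 /27538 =6.59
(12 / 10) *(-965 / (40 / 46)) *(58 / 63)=-128731 / 105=-1226.01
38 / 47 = 0.81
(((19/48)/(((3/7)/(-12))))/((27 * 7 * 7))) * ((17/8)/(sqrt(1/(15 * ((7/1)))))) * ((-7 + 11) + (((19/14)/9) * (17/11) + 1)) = -2342719 * sqrt(105)/25147584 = -0.95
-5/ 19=-0.26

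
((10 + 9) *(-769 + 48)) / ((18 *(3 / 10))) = -68495 / 27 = -2536.85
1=1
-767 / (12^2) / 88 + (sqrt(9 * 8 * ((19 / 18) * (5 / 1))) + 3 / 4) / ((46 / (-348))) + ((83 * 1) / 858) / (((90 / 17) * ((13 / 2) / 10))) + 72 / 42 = -151.47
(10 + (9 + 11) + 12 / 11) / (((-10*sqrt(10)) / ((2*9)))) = -1539*sqrt(10) / 275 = -17.70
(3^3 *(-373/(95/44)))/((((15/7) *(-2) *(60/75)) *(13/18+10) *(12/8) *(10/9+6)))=6979203/586720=11.90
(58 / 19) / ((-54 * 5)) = -29 / 2565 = -0.01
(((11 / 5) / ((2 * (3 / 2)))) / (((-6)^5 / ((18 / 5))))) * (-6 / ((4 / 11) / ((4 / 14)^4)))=121 / 3241350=0.00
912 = 912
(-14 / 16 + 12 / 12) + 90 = 721 / 8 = 90.12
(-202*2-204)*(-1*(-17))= -10336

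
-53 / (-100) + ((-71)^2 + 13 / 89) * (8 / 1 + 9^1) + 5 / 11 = 8390075787 / 97900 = 85700.47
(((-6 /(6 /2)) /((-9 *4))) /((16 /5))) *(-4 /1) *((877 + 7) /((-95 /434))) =47957 /171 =280.45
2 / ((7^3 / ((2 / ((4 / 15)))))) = 15 / 343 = 0.04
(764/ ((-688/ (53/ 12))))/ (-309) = 10123/ 637776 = 0.02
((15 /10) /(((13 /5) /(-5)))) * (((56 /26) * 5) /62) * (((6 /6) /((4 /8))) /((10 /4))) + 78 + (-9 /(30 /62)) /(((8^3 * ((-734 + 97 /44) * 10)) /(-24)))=3490726869303 /44984149600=77.60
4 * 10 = 40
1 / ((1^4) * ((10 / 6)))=3 / 5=0.60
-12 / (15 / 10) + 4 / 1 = -4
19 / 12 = 1.58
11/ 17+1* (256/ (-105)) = -3197/ 1785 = -1.79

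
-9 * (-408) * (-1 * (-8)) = 29376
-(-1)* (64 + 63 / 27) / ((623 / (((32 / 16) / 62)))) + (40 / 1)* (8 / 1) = 18540679 / 57939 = 320.00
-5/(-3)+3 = 14/3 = 4.67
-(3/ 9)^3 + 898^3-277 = 19552063904/ 27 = 724150514.96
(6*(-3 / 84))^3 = -27 / 2744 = -0.01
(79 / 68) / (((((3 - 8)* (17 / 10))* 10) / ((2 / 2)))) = -0.01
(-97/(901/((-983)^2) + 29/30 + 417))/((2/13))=-18277356435/12116324801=-1.51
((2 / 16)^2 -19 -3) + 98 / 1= 4865 / 64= 76.02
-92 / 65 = -1.42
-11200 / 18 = -5600 / 9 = -622.22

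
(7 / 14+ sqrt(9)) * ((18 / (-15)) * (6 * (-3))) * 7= 2646 / 5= 529.20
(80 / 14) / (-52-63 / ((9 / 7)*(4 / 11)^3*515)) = -1318400 / 12453973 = -0.11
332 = 332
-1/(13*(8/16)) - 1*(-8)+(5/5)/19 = 1951/247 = 7.90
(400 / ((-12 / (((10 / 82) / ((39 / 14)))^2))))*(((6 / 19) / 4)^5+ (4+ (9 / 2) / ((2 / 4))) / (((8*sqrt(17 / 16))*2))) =-122500*sqrt(17) / 10030527 - 275625 / 1406864977622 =-0.05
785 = 785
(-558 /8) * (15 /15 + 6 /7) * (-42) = 10881 /2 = 5440.50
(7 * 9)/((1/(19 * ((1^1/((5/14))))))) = 16758/5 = 3351.60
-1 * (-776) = 776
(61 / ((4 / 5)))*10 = 1525 / 2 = 762.50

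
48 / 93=16 / 31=0.52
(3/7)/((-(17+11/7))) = -3/130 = -0.02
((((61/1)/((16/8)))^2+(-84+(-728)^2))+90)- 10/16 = 4247357/8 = 530919.62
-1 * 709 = -709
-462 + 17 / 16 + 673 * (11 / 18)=-7151 / 144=-49.66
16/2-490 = -482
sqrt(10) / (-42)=-sqrt(10) / 42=-0.08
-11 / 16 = -0.69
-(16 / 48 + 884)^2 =-7038409 / 9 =-782045.44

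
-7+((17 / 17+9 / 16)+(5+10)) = 153 / 16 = 9.56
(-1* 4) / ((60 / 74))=-74 / 15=-4.93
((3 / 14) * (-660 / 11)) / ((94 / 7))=-0.96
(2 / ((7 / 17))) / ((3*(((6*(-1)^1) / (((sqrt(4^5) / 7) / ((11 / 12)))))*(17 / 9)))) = -384 / 539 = -0.71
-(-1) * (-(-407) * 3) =1221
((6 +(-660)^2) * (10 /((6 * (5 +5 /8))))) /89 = 1161616 /801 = 1450.21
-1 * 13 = -13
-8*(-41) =328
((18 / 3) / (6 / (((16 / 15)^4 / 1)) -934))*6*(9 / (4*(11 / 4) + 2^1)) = -10616832 / 395894681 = -0.03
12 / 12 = 1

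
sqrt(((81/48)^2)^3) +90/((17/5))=2177811/69632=31.28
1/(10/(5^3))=25/2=12.50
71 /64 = 1.11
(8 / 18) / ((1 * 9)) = 0.05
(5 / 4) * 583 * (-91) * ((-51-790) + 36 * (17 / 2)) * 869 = 123325677475 / 4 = 30831419368.75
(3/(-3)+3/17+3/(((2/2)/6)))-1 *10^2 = -1408/17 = -82.82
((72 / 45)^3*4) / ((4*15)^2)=128 / 28125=0.00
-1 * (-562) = 562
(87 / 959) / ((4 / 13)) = 1131 / 3836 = 0.29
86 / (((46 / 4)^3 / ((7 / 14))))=344 / 12167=0.03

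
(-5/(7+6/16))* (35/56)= -0.42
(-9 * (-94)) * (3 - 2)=846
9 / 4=2.25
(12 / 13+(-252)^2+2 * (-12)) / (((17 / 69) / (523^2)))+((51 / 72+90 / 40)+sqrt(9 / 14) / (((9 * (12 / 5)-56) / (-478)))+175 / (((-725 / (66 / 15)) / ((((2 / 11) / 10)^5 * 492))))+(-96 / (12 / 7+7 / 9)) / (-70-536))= 3585 * sqrt(14) / 1204+39324217225144106408770107511 / 557973156687375000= 70476897965.53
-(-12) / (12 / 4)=4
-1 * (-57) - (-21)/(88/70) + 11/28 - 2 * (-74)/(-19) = 194017/2926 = 66.31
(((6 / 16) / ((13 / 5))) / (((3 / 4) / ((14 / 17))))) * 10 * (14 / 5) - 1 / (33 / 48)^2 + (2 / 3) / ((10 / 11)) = 3.05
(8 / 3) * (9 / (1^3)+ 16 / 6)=31.11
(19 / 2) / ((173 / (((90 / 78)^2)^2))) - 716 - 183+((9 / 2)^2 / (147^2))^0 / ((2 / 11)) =-4414349918 / 4941053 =-893.40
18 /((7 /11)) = 198 /7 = 28.29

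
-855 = -855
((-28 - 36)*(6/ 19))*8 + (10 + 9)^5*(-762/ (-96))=5974777735/ 304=19653874.13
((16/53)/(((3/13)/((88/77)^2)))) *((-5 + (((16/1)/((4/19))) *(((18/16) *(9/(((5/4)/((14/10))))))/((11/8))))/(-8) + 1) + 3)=-290481152/2142525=-135.58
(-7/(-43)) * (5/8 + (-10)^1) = -525/344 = -1.53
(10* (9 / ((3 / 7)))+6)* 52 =11232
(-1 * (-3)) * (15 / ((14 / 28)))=90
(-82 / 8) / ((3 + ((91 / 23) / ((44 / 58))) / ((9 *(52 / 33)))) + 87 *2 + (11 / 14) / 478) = -9465834 / 163799929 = -0.06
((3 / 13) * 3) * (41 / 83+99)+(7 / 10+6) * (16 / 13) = 416098 / 5395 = 77.13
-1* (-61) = 61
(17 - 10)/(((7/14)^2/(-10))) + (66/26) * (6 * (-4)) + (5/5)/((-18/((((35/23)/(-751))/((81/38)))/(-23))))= -1283579853557/3765013083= -340.92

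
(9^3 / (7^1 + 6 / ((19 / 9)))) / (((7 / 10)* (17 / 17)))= 105.81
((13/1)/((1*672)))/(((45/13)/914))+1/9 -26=-314207/15120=-20.78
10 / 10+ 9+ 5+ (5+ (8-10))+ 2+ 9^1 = 29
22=22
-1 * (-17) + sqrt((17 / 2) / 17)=sqrt(2) / 2 + 17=17.71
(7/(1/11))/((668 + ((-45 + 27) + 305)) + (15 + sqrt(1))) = 77/971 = 0.08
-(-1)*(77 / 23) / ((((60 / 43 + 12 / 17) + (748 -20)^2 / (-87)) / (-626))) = 1532751297 / 4453773728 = 0.34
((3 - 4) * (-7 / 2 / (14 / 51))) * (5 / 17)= 15 / 4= 3.75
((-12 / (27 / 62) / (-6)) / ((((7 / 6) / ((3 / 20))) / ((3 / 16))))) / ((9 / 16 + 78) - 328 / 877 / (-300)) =815610 / 578763409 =0.00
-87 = -87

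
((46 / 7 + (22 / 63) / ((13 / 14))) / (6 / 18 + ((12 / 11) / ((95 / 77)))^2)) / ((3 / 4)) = 8.31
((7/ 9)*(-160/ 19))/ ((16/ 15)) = -350/ 57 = -6.14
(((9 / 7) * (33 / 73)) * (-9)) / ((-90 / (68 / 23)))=10098 / 58765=0.17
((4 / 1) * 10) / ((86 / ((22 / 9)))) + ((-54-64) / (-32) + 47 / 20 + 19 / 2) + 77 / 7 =856801 / 30960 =27.67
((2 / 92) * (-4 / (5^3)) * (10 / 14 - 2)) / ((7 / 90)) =324 / 28175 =0.01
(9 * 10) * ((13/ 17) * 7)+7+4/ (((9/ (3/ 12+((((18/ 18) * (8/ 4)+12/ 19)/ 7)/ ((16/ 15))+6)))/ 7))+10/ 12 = 1482974/ 2907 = 510.14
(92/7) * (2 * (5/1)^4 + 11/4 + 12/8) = 115391/7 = 16484.43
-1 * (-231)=231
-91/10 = -9.10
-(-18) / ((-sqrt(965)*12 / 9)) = -27*sqrt(965) / 1930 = -0.43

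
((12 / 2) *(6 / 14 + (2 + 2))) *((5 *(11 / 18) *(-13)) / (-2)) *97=2150005 / 42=51190.60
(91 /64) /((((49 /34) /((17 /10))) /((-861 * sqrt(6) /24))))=-154037 * sqrt(6) /2560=-147.39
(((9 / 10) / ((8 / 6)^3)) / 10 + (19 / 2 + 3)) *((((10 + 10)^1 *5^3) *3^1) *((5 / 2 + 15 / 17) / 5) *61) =8443569675 / 2176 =3880316.95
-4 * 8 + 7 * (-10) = -102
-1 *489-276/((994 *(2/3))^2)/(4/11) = -1932605247/3952144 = -489.00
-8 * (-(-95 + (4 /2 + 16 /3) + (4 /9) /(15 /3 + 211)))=-170420 /243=-701.32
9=9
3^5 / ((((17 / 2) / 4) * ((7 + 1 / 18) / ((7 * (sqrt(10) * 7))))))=1714608 * sqrt(10) / 2159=2511.38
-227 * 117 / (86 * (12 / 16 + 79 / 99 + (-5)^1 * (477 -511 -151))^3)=-824645476512 / 2124015852663851371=-0.00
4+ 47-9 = 42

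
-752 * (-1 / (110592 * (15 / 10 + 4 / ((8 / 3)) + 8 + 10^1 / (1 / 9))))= 47 / 698112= 0.00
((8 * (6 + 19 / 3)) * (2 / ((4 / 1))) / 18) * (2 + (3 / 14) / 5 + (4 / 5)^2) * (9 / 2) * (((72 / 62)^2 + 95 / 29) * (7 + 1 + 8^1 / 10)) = 32836049378 / 24385375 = 1346.55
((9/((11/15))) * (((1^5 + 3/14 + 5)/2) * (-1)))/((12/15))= -58725/1232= -47.67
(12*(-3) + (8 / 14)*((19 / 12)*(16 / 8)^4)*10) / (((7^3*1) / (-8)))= -2.54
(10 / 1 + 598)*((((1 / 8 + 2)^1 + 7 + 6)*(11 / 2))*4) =202312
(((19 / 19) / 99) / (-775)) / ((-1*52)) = 1 / 3989700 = 0.00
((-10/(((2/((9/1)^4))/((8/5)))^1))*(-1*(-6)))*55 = -17321040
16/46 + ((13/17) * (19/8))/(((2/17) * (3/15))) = 28533/368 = 77.54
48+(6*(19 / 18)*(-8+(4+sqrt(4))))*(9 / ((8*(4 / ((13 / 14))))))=10011 / 224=44.69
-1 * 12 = -12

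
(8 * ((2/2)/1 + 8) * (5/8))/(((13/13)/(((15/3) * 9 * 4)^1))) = 8100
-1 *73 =-73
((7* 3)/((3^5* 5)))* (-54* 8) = -112/15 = -7.47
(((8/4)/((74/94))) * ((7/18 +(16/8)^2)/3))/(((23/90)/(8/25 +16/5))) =51.19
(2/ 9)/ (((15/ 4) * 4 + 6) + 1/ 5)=5/ 477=0.01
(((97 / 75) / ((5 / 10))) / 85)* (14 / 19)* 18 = 16296 / 40375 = 0.40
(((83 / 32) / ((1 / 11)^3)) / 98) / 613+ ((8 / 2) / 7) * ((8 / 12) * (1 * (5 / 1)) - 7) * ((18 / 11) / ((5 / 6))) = -38993491 / 9611840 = -4.06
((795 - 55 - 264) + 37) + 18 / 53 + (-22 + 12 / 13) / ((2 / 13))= 376.34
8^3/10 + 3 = 271/5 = 54.20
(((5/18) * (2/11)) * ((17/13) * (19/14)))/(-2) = -1615/36036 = -0.04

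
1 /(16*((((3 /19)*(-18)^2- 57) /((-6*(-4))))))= -19 /74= -0.26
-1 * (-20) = 20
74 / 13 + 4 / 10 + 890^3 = 45822985396 / 65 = 704969006.09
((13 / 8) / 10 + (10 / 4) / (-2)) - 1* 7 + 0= -647 / 80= -8.09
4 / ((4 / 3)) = 3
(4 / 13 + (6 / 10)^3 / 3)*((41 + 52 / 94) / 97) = 1205001 / 7408375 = 0.16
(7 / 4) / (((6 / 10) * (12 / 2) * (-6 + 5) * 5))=-0.10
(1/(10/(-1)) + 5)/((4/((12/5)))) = 147/50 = 2.94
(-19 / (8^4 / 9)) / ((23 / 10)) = -855 / 47104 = -0.02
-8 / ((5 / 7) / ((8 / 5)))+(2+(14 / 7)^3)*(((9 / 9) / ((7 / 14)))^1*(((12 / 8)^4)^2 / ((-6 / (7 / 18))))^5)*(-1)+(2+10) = 1738389160810385537 / 7036874417766400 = 247.04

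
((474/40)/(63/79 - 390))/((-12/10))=0.03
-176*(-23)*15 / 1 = 60720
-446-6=-452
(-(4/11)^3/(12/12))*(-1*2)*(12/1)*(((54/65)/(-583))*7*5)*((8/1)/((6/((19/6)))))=-2451456/10087649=-0.24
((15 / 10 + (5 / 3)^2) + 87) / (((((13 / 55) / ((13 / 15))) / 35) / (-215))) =-135999325 / 54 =-2518506.02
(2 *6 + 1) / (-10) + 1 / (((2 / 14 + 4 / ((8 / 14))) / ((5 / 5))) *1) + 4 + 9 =296 / 25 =11.84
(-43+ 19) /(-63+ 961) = -0.03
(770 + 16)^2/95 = 617796/95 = 6503.12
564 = 564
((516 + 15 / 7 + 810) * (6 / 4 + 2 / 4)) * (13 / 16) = 120861 / 56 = 2158.23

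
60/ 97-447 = -43299/ 97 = -446.38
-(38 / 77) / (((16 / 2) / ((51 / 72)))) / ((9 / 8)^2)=-646 / 18711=-0.03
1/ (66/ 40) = 20/ 33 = 0.61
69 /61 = 1.13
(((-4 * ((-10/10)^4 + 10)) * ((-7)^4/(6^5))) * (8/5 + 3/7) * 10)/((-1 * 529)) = 267883/514188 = 0.52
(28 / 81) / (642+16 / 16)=28 / 52083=0.00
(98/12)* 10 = 245/3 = 81.67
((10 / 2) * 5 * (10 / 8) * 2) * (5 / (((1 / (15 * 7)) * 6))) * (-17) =-371875 / 4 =-92968.75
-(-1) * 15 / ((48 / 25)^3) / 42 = 78125 / 1548288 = 0.05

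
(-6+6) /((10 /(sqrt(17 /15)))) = 0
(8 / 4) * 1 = 2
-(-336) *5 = 1680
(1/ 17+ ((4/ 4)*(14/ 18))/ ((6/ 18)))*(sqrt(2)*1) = 122*sqrt(2)/ 51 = 3.38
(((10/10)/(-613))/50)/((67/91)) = -91/2053550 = -0.00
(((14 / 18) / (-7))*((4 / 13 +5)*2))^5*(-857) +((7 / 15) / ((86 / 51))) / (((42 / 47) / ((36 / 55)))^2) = 803646057333694846 / 410756943972375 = 1956.50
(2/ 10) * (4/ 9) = 4/ 45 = 0.09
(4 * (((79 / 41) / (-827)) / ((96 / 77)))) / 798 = -869 / 92769552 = -0.00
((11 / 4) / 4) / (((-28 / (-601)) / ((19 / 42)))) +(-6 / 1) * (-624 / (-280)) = -629939 / 94080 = -6.70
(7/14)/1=1/2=0.50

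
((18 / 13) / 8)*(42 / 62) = 0.12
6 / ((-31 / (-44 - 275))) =1914 / 31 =61.74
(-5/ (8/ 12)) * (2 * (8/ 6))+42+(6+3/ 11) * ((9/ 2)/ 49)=24337/ 1078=22.58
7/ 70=1/ 10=0.10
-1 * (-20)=20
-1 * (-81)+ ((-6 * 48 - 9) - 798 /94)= -10551 /47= -224.49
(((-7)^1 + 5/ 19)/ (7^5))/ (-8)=16/ 319333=0.00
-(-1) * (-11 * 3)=-33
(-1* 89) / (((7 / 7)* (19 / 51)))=-4539 / 19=-238.89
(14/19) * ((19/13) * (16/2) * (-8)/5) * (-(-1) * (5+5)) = -1792/13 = -137.85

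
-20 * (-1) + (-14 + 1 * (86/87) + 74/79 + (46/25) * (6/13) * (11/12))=19441619/2233725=8.70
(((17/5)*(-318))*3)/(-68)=477/10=47.70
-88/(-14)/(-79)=-44/553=-0.08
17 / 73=0.23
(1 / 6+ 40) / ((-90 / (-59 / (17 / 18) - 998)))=1086187 / 2295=473.28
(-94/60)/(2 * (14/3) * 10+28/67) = -3149/188440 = -0.02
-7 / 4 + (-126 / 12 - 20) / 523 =-1.81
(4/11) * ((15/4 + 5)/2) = 35/22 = 1.59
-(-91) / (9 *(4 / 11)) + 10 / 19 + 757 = 537167 / 684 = 785.33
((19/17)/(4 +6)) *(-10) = -19/17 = -1.12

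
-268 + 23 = -245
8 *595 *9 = 42840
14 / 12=7 / 6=1.17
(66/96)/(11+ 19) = 11/480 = 0.02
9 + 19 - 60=-32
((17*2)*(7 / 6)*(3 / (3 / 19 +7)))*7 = 931 / 8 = 116.38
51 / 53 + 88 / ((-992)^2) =6273991 / 6519424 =0.96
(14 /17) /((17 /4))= 56 /289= 0.19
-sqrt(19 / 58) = -sqrt(1102) / 58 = -0.57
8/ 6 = 4/ 3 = 1.33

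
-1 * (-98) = 98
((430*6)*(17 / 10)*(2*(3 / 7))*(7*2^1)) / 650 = 26316 / 325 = 80.97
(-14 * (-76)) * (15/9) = 5320/3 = 1773.33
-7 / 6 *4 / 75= -0.06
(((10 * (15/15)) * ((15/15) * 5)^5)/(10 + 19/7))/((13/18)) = 3937500/1157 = 3403.20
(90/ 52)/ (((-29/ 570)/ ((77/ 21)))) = -47025/ 377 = -124.73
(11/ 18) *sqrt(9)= 11/ 6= 1.83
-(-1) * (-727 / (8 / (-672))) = 61068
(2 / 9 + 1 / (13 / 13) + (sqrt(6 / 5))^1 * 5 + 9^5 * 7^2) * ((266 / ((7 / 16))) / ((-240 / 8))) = -1583269696 / 27 -304 * sqrt(30) / 15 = -58639729.38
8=8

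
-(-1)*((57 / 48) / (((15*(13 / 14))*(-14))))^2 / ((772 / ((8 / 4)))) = 361 / 3757478400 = 0.00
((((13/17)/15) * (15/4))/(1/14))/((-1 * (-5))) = 91/170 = 0.54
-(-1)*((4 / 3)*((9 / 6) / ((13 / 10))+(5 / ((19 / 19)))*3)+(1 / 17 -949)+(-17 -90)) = -228603 / 221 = -1034.40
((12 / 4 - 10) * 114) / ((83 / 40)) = -31920 / 83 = -384.58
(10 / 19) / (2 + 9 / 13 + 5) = 13 / 190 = 0.07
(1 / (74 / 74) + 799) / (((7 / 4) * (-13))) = -3200 / 91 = -35.16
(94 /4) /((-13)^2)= 47 /338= 0.14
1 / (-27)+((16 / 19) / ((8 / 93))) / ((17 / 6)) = 29809 / 8721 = 3.42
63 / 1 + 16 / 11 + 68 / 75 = 53923 / 825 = 65.36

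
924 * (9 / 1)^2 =74844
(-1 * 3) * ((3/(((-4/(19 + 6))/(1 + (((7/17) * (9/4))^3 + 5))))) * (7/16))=3365206425/20123648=167.23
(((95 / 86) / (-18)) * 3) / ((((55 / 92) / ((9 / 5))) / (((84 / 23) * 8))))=-38304 / 2365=-16.20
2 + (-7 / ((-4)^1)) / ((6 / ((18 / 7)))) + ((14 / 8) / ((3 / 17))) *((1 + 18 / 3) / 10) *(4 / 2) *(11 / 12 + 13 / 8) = 54773 / 1440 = 38.04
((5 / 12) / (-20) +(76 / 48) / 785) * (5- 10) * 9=2127 / 2512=0.85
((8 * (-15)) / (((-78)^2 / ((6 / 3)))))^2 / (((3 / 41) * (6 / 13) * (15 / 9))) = 1640 / 59319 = 0.03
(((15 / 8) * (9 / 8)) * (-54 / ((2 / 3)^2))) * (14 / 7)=-32805 / 64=-512.58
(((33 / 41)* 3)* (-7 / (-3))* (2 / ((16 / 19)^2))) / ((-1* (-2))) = 83391 / 10496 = 7.95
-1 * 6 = -6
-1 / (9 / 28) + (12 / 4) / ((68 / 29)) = -1121 / 612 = -1.83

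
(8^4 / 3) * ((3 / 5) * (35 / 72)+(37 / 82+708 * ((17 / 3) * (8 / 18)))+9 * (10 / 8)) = 2713163264 / 1107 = 2450915.32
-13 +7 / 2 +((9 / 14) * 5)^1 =-44 / 7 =-6.29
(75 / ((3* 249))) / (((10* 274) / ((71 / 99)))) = 355 / 13508748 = 0.00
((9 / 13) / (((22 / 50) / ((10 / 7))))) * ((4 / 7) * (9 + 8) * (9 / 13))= 1377000 / 91091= 15.12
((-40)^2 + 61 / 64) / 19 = 84.26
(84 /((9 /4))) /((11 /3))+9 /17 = 2003 /187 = 10.71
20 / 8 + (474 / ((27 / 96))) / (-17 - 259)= -1493 / 414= -3.61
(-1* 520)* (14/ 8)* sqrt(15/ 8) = -455* sqrt(30)/ 2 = -1246.07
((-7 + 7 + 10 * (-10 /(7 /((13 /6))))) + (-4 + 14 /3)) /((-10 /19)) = 57.54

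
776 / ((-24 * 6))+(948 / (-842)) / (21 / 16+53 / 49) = -83340137 / 14223906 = -5.86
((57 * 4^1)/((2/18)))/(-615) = -684/205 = -3.34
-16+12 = -4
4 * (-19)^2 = 1444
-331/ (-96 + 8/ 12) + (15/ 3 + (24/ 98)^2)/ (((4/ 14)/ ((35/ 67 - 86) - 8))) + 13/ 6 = -32531079145/ 19717698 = -1649.84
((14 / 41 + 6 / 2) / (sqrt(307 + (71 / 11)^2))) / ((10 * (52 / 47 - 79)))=-70829 * sqrt(10547) / 31662304940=-0.00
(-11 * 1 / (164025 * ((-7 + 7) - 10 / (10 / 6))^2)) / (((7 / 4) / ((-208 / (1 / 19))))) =43472 / 10333575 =0.00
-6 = -6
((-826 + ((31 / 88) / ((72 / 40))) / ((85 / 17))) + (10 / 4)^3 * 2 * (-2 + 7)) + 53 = -488435 / 792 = -616.71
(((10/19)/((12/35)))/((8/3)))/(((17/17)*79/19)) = 175/1264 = 0.14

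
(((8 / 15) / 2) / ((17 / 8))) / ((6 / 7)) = 112 / 765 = 0.15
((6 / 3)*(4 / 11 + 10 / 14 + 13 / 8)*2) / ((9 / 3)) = 555 / 154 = 3.60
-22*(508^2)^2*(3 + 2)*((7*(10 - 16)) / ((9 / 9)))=307678269803520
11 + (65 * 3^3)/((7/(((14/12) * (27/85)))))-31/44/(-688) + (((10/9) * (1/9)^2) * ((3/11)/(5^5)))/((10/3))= 13536116343659/130264200000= 103.91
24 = 24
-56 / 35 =-8 / 5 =-1.60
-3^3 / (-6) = 9 / 2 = 4.50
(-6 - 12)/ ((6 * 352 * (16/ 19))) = -57/ 5632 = -0.01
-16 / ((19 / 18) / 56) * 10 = -161280 / 19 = -8488.42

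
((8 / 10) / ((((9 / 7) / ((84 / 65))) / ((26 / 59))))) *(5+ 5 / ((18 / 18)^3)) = 3136 / 885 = 3.54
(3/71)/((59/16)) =48/4189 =0.01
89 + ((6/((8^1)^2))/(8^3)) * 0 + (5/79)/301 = 2116336/23779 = 89.00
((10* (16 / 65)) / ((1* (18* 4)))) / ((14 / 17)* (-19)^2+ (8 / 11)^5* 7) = 5475734 / 47844292041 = 0.00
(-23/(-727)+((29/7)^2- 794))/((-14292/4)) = 27672128/127280979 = 0.22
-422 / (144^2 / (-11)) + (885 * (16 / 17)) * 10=1468148257 / 176256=8329.64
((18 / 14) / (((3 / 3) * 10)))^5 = 59049 / 1680700000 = 0.00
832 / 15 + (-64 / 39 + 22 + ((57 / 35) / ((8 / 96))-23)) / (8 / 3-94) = 4135175 / 74802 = 55.28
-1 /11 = -0.09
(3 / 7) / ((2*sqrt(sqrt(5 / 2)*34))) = 3*10^(3 / 4)*sqrt(17) / 2380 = 0.03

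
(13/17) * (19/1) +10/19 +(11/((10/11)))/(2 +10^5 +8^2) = 4866248663/323213180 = 15.06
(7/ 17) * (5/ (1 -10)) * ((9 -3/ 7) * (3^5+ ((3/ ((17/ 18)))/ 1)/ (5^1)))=-138060/ 289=-477.72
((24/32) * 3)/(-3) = -3/4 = -0.75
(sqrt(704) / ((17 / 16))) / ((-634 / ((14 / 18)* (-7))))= 3136* sqrt(11) / 48501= 0.21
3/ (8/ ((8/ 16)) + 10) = 0.12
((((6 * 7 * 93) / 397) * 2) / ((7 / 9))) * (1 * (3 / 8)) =7533 / 794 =9.49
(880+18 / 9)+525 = 1407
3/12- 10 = -9.75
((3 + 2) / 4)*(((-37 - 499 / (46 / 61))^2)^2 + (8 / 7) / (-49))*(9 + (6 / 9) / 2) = 1830213117022515707875 / 658186032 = 2780692734333.98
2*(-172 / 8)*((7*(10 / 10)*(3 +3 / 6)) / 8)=-2107 / 16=-131.69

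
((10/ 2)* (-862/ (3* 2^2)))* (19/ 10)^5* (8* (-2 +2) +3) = -1067198669/ 40000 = -26679.97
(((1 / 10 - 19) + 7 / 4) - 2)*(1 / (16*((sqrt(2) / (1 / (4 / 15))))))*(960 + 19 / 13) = -14361351*sqrt(2) / 6656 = -3051.38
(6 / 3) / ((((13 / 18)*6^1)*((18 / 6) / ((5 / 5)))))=2 / 13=0.15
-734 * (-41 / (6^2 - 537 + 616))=30094 / 115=261.69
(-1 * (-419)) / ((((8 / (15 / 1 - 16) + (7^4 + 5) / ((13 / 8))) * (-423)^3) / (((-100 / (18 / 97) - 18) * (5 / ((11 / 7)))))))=238878185 / 35861544582138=0.00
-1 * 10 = -10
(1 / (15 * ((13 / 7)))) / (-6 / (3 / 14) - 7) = -1 / 975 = -0.00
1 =1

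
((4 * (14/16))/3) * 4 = 14/3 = 4.67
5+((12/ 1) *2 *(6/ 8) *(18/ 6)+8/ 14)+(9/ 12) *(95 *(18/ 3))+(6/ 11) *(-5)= 74589/ 154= 484.34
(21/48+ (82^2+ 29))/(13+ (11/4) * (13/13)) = 428.79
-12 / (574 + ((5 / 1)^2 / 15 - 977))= 9 / 301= 0.03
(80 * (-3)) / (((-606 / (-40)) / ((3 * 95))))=-456000 / 101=-4514.85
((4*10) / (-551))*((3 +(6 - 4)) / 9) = -200 / 4959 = -0.04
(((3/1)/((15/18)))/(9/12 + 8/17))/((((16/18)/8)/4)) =44064/415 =106.18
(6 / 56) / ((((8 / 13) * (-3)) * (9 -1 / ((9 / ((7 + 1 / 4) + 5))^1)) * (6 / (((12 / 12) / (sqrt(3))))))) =-13 * sqrt(3) / 30800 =-0.00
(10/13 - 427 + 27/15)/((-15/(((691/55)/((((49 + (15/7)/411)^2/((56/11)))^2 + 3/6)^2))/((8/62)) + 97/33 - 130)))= -1987649419301416417614857941151747180834282344/552857571872713367076671734832782180079625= -3595.23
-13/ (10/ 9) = -11.70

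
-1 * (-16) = 16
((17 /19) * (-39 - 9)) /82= -408 /779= -0.52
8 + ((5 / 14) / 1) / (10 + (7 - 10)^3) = 1899 / 238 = 7.98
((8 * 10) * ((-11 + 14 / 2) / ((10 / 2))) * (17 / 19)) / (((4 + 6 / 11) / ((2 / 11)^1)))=-1088 / 475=-2.29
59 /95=0.62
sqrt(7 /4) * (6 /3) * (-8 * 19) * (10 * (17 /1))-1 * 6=-25840 * sqrt(7)-6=-68372.21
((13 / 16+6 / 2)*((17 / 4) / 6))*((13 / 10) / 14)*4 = 13481 / 13440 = 1.00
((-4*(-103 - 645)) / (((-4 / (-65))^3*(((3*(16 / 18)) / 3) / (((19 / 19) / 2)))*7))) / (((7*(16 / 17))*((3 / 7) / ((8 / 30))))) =174606575 / 1792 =97436.70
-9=-9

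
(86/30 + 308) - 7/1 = 4558/15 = 303.87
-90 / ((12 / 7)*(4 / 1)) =-105 / 8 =-13.12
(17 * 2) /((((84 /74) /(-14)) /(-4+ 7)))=-1258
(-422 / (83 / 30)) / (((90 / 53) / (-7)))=156562 / 249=628.76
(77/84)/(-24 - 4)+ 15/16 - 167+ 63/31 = -106805/651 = -164.06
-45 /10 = -9 /2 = -4.50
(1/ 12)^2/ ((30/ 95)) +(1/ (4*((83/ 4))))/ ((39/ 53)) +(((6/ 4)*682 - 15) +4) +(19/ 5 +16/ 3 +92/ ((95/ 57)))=1003453973/ 932256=1076.37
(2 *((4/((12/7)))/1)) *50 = 700/3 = 233.33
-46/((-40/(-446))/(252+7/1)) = -1328411/10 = -132841.10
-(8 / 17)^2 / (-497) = 64 / 143633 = 0.00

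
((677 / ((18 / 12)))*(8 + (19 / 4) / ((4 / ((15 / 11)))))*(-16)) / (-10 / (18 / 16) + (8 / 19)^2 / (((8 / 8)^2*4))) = 1241292363 / 158048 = 7853.89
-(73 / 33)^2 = -5329 / 1089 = -4.89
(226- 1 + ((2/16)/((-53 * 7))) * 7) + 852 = 456647/424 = 1077.00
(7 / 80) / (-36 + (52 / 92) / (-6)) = -0.00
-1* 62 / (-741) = 62 / 741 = 0.08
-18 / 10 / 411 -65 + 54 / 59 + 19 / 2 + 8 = -3765799 / 80830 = -46.59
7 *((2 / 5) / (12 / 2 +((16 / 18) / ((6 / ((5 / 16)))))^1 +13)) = 1512 / 10285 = 0.15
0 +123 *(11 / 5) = 1353 / 5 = 270.60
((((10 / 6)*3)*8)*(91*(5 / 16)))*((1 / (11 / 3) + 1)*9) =143325 / 11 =13029.55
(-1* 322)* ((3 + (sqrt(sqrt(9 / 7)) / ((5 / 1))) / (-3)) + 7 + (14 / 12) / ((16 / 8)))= -20447 / 6 + 46* sqrt(3)* 7^(3 / 4) / 15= -3384.97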